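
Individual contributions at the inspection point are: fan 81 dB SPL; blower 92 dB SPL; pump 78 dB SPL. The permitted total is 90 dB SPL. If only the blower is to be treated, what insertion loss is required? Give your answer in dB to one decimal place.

2.9 dB

The untreated sources together contribute 10^(81/10) + 10^(78/10) = 1.890e+08, i.e. 82.76 dB SPL.
To meet 90 dB SPL overall, the treated blower may contribute at most 10^(90/10) − 1.890e+08 = 8.110e+08, i.e. 89.09 dB SPL.
So the blower must be reduced from 92 to 89.09 dB SPL: IL = 2.91 dB.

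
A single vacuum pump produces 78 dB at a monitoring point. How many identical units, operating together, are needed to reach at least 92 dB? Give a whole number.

Need L₁ + 10·log₁₀ N ≥ 92, i.e. log₁₀ N ≥ 1.40.
N ≥ 10^(14.0/10) = 25.119, so N = 26.

26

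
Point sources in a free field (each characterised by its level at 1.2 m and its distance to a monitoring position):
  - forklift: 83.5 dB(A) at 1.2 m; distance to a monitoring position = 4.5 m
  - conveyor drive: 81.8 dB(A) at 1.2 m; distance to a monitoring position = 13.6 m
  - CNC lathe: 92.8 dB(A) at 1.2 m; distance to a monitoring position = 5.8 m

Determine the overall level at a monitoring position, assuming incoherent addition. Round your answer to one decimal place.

Propagate each source to the receiver with L = L_ref − 20·log₁₀(r/r_ref), then add intensities.
forklift: 83.5 − 20·log₁₀(4.5/1.2) = 83.5 − 11.48 = 72.02 dB(A).
conveyor drive: 81.8 − 20·log₁₀(13.6/1.2) = 81.8 − 21.09 = 60.71 dB(A).
CNC lathe: 92.8 − 20·log₁₀(5.8/1.2) = 92.8 − 13.68 = 79.12 dB(A).
Σ 10^(L/10) = 9.866e+07 → L_total = 10·log₁₀(9.866e+07) = 79.94 dB(A).

79.9 dB(A)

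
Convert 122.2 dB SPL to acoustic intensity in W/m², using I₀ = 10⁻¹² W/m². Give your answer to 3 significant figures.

1.66 W/m²

I/I₀ = 10^(122.2/10) = 1.66e+12, so I = 1.66e+12 × 10⁻¹² W/m².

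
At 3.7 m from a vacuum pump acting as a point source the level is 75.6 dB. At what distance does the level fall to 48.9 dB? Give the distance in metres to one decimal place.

For a point source L₁ − L₂ = 20·log₁₀(r₂/r₁), so r₂ = r₁·10^((L₁−L₂)/20).
r₂ = 3.7·10^((75.6−48.9)/20) = 3.7·10^(26.7/20) = 80.02 m.

80.0 m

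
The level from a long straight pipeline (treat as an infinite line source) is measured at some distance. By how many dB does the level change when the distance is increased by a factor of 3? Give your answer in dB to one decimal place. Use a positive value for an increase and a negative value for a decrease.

-4.8 dB

A line source loses 3 dB per doubling of distance; generally ΔL = −10·log₁₀(r₂/r₁).
ΔL = −10·log₁₀(3) = -4.77 dB.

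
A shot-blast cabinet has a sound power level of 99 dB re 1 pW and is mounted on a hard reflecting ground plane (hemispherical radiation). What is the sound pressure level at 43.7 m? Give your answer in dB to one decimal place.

L_p = L_w − 10·log₁₀(2π·r²) with r = 43.7 m.
2π·r² = 1.2e+04 m², 10·log₁₀ of that is 40.791 dB.
L_p = 99 − 40.791 = 58.21 dB.

58.2 dB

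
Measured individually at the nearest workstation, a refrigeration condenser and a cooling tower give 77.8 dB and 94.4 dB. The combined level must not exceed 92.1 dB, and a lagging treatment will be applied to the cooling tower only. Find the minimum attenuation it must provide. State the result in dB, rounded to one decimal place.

Fixed contribution from the other source: Σ 10^(L/10) = 10^(77.8/10) = 6.026e+07 (77.80 dB).
The limit corresponds to 10^(92.1/10) = 1.622e+09; subtracting the fixed part leaves 1.562e+09 for the cooling tower, i.e. 91.94 dB.
Required insertion loss = 94.4 − 91.94 = 2.46 dB.

2.5 dB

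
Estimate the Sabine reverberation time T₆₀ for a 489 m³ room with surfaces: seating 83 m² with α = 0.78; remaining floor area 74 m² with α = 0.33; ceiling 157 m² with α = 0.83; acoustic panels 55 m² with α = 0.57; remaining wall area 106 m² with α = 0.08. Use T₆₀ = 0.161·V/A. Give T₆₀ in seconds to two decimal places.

Total absorption A = 83·0.78 + 74·0.33 + 157·0.83 + 55·0.57 + 106·0.08 = 259.30 m² sabins.
T₆₀ = 0.161 × 489 / 259.30 = 0.304 s.

0.30 s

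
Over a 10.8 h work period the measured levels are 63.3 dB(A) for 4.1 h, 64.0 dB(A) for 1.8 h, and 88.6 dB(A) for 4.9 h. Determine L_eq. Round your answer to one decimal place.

Weight each interval's intensity by its duration and average over T = 10.8 h:
Σ tᵢ·10^(Lᵢ/10) = 4.1·10^(63.3/10) + 1.8·10^(64.0/10) + 4.9·10^(88.6/10) = 3.563e+09.
L_eq = 10·log₁₀(3.563e+09/10.8) = 85.18 dB(A).

85.2 dB(A)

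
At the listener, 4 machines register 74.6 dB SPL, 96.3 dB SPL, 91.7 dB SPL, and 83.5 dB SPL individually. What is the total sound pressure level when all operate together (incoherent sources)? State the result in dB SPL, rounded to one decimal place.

97.8 dB SPL

Incoherent sources combine by intensity addition: L_total = 10·log₁₀(Σ 10^(L_i/10)).
Σ 10^(L/10) = 10^(74.6/10) + 10^(96.3/10) + 10^(91.7/10) + 10^(83.5/10) = 5.998e+09.
L_total = 10·log₁₀(5.998e+09) = 97.78 dB SPL.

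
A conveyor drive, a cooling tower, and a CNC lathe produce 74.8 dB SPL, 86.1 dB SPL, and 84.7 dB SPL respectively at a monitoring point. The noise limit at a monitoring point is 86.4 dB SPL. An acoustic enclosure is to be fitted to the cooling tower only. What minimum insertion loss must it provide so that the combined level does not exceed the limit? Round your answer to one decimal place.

The untreated sources together contribute 10^(74.8/10) + 10^(84.7/10) = 3.253e+08, i.e. 85.12 dB SPL.
The limit corresponds to 10^(86.4/10) = 4.365e+08; subtracting the fixed part leaves 1.112e+08 for the cooling tower, i.e. 80.46 dB SPL.
Required insertion loss = 86.1 − 80.46 = 5.64 dB.

5.6 dB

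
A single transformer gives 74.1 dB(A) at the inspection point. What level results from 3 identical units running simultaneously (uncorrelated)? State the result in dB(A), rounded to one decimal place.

N identical incoherent sources raise the level by 10·log₁₀ N.
L_total = 74.1 + 10·log₁₀(3) = 74.1 + 4.771 = 78.87 dB(A).

78.9 dB(A)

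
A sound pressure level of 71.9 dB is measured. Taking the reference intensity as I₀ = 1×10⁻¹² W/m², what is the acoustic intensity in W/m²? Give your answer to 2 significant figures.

L = 10·log₁₀(I/I₀) ⇒ I = I₀·10^(L/10) = 10⁻¹² × 10^7.19.

1.5e-05 W/m²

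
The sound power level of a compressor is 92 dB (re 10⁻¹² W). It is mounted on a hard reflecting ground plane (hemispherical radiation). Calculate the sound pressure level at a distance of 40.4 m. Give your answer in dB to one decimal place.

51.9 dB

L_p = L_w − 10·log₁₀(2π·r²) with r = 40.4 m.
2π·r² = 1.026e+04 m², 10·log₁₀ of that is 40.109 dB.
L_p = 92 − 40.109 = 51.89 dB.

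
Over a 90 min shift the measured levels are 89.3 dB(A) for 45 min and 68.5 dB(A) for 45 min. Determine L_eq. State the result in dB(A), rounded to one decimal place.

The energy average is taken in the linear domain: L_eq = 10·log₁₀[(Σ tᵢ·10^(Lᵢ/10))/T], T = 90 min.
Σ tᵢ·10^(Lᵢ/10) = 45·10^(89.3/10) + 45·10^(68.5/10) = 3.862e+10.
L_eq = 10·log₁₀(3.862e+10/90) = 86.33 dB(A).

86.3 dB(A)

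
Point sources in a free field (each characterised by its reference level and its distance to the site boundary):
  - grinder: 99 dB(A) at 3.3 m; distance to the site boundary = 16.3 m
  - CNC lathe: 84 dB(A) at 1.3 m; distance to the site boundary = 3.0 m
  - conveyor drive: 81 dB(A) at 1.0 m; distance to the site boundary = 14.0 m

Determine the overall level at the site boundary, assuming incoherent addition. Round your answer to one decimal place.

85.7 dB(A)

Apply inverse-square spreading to bring every level to the receiver, then sum 10^(L/10).
grinder: 99 − 20·log₁₀(16.3/3.3) = 99 − 13.87 = 85.13 dB(A).
CNC lathe: 84 − 20·log₁₀(3.0/1.3) = 84 − 7.26 = 76.74 dB(A).
conveyor drive: 81 − 20·log₁₀(14.0/1.0) = 81 − 22.92 = 58.08 dB(A).
Σ 10^(L/10) = 3.734e+08 → L_total = 10·log₁₀(3.734e+08) = 85.72 dB(A).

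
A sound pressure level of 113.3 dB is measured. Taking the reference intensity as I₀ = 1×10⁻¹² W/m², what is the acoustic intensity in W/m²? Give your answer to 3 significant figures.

0.214 W/m²

L = 10·log₁₀(I/I₀) ⇒ I = I₀·10^(L/10) = 10⁻¹² × 10^11.33.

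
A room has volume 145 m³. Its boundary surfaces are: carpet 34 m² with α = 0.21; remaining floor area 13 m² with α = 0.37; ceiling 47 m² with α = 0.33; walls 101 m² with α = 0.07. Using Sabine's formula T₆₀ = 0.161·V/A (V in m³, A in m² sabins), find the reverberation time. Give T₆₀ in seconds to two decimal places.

A = Σ Sᵢαᵢ = 34·0.21 + 13·0.37 + 47·0.33 + 101·0.07 = 34.53 m².
T₆₀ = 0.161 × 145 / 34.53 = 0.676 s.

0.68 s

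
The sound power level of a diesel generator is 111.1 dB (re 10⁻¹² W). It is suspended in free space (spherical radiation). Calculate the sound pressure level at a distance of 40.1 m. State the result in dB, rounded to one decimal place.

L_p = L_w − 10·log₁₀(4π·r²) with r = 40.1 m.
4π·r² = 2.021e+04 m², 10·log₁₀ of that is 43.055 dB.
L_p = 111.1 − 43.055 = 68.05 dB.

68.0 dB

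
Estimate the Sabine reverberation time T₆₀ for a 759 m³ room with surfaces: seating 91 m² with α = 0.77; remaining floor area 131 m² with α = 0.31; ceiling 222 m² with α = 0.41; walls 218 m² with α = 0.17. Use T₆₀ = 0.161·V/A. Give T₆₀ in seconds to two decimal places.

A = Σ Sᵢαᵢ = 91·0.77 + 131·0.31 + 222·0.41 + 218·0.17 = 238.76 m².
T₆₀ = 0.161·V/A = 0.161·759/238.76 = 0.512 s.

0.51 s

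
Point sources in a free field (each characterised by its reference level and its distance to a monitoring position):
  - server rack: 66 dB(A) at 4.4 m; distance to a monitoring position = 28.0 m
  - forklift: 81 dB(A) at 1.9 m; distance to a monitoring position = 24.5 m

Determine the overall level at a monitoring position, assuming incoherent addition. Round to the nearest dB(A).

59 dB(A)

First find each source's level at the receiver (point-source: −20·log₁₀(r/r_ref)), then combine on an intensity basis.
server rack: 66 − 20·log₁₀(28.0/4.4) = 66 − 16.07 = 49.93 dB(A).
forklift: 81 − 20·log₁₀(24.5/1.9) = 81 − 22.21 = 58.79 dB(A).
Σ 10^(L/10) = 8.554e+05 → L_total = 10·log₁₀(8.554e+05) = 59.32 dB(A).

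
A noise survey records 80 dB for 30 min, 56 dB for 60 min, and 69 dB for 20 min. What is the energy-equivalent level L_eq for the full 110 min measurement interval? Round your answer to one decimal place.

Weight each interval's intensity by its duration and average over T = 110 min:
Σ tᵢ·10^(Lᵢ/10) = 30·10^(80/10) + 60·10^(56/10) + 20·10^(69/10) = 3.183e+09.
L_eq = 10·log₁₀(3.183e+09/110) = 74.61 dB.

74.6 dB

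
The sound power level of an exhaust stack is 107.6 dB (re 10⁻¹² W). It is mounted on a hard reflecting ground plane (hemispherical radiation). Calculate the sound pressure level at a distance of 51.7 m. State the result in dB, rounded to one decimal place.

65.3 dB

Free-field hemispherical radiation: L_p = L_w − 10·log₁₀(2π·r²), r = 51.7 m.
2π·r² = 1.679e+04 m², 10·log₁₀ of that is 42.252 dB.
L_p = 107.6 − 42.252 = 65.35 dB.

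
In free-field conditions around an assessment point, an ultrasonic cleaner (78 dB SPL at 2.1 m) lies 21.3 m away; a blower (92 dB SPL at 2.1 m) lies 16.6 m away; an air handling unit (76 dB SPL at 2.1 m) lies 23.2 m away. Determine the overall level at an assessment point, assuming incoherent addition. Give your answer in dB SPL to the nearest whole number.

Apply inverse-square spreading to bring every level to the receiver, then sum 10^(L/10).
ultrasonic cleaner: 78 − 20·log₁₀(21.3/2.1) = 78 − 20.12 = 57.88 dB SPL.
blower: 92 − 20·log₁₀(16.6/2.1) = 92 − 17.96 = 74.04 dB SPL.
air handling unit: 76 − 20·log₁₀(23.2/2.1) = 76 − 20.87 = 55.13 dB SPL.
Σ 10^(L/10) = 2.630e+07 → L_total = 10·log₁₀(2.630e+07) = 74.20 dB SPL.

74 dB SPL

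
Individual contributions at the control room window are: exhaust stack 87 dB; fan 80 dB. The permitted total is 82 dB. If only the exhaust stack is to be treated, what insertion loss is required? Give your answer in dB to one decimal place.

9.3 dB

The untreated sources together contribute 10^(80/10) = 1.000e+08, i.e. 80.00 dB.
The limit corresponds to 10^(82/10) = 1.585e+08; subtracting the fixed part leaves 5.849e+07 for the exhaust stack, i.e. 77.67 dB.
Required insertion loss = 87 − 77.67 = 9.33 dB.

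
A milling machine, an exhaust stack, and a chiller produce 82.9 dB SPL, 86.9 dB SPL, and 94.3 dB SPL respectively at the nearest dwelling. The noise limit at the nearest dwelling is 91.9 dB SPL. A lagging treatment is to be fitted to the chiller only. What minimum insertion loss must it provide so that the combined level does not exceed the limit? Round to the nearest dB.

5 dB

The untreated sources together contribute 10^(82.9/10) + 10^(86.9/10) = 6.848e+08, i.e. 88.36 dB SPL.
To meet 91.9 dB SPL overall, the treated chiller may contribute at most 10^(91.9/10) − 6.848e+08 = 8.641e+08, i.e. 89.37 dB SPL.
So the chiller must be reduced from 94.3 to 89.37 dB SPL: IL = 4.93 dB.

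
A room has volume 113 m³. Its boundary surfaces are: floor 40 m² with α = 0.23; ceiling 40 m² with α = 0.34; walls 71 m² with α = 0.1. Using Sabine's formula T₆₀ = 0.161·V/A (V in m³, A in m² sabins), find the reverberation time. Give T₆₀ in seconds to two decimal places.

Total absorption A = 40·0.23 + 40·0.34 + 71·0.1 = 29.90 m² sabins.
T₆₀ = 0.161·V/A = 0.161·113/29.90 = 0.608 s.

0.61 s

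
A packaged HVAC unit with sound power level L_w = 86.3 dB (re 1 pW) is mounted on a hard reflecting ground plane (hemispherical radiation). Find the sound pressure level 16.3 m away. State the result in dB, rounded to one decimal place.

The power spreads over a hemisphere of area 2π·r², so L_p = L_w − 10·log₁₀(2π·r²).
2π·r² = 1669 m², 10·log₁₀ of that is 32.226 dB.
L_p = 86.3 − 32.226 = 54.07 dB.

54.1 dB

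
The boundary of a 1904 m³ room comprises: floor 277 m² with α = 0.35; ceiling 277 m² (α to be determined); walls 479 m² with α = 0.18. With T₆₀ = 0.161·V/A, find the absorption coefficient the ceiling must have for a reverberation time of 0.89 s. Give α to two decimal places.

From T₆₀ = 0.161·V/A, the target T₆₀ = 0.89 s needs A = 0.161·1904/0.89 = 344.43 m².
Absorption from the other surfaces = 277·0.35 + 479·0.18 = 183.17 m², so the ceiling must supply 161.26 m² over 277 m².
α = 161.26/277 = 0.582.

0.58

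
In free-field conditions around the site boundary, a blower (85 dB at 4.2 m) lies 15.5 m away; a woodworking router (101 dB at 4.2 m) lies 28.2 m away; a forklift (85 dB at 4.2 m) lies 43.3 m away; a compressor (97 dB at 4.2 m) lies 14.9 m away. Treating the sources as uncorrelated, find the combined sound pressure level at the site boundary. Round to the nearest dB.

88 dB

First find each source's level at the receiver (point-source: −20·log₁₀(r/r_ref)), then combine on an intensity basis.
blower: 85 − 20·log₁₀(15.5/4.2) = 85 − 11.34 = 73.66 dB.
woodworking router: 101 − 20·log₁₀(28.2/4.2) = 101 − 16.54 = 84.46 dB.
forklift: 85 − 20·log₁₀(43.3/4.2) = 85 − 20.26 = 64.74 dB.
compressor: 97 − 20·log₁₀(14.9/4.2) = 97 − 11.00 = 86.00 dB.
Σ 10^(L/10) = 7.037e+08 → L_total = 10·log₁₀(7.037e+08) = 88.47 dB.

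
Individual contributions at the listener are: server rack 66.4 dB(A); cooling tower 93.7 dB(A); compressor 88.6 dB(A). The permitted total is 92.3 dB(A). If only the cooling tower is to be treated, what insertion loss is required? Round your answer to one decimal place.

3.8 dB

The untreated sources together contribute 10^(66.4/10) + 10^(88.6/10) = 7.288e+08, i.e. 88.63 dB(A).
To meet 92.3 dB(A) overall, the treated cooling tower may contribute at most 10^(92.3/10) − 7.288e+08 = 9.694e+08, i.e. 89.87 dB(A).
Required insertion loss = 93.7 − 89.87 = 3.83 dB.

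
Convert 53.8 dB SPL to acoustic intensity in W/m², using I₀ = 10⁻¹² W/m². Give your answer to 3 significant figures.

L = 10·log₁₀(I/I₀) ⇒ I = I₀·10^(L/10) = 10⁻¹² × 10^5.38.

2.40e-07 W/m²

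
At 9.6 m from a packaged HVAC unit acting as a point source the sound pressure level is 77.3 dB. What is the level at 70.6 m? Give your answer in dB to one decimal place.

60.0 dB

For a point source, L₂ = L₁ − 20·log₁₀(r₂/r₁).
L₂ = 77.3 − 20·log₁₀(70.6/9.6) = 77.3 − 17.331 = 59.97 dB.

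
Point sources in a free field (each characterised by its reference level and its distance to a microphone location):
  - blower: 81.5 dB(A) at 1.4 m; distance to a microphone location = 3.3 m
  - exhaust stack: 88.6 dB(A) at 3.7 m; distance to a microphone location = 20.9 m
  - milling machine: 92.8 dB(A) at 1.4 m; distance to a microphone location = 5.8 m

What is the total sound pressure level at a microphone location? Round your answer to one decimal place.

82.0 dB(A)

Apply inverse-square spreading to bring every level to the receiver, then sum 10^(L/10).
blower: 81.5 − 20·log₁₀(3.3/1.4) = 81.5 − 7.45 = 74.05 dB(A).
exhaust stack: 88.6 − 20·log₁₀(20.9/3.7) = 88.6 − 15.04 = 73.56 dB(A).
milling machine: 92.8 − 20·log₁₀(5.8/1.4) = 92.8 − 12.35 = 80.45 dB(A).
Σ 10^(L/10) = 1.591e+08 → L_total = 10·log₁₀(1.591e+08) = 82.02 dB(A).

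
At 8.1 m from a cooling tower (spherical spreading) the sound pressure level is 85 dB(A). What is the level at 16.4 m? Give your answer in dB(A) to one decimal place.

78.9 dB(A)

Point-source attenuation: ΔL = 20·log₁₀(r₂/r₁) = 20·log₁₀(16.4/8.1) = 6.127 dB.
L₂ = 85 − 20·log₁₀(16.4/8.1) = 85 − 6.127 = 78.87 dB(A).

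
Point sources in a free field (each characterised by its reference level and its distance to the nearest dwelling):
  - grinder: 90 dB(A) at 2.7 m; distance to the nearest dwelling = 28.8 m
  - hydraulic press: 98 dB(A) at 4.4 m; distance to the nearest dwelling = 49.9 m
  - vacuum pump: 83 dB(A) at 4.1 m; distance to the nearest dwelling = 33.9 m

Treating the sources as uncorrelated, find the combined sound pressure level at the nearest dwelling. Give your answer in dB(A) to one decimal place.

77.8 dB(A)

First find each source's level at the receiver (point-source: −20·log₁₀(r/r_ref)), then combine on an intensity basis.
grinder: 90 − 20·log₁₀(28.8/2.7) = 90 − 20.56 = 69.44 dB(A).
hydraulic press: 98 − 20·log₁₀(49.9/4.4) = 98 − 21.09 = 76.91 dB(A).
vacuum pump: 83 − 20·log₁₀(33.9/4.1) = 83 − 18.35 = 64.65 dB(A).
Σ 10^(L/10) = 6.076e+07 → L_total = 10·log₁₀(6.076e+07) = 77.84 dB(A).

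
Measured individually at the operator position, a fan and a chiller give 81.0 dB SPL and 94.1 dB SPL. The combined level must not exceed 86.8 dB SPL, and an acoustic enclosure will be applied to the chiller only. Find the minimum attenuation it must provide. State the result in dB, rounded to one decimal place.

Fixed contribution from the other source: Σ 10^(L/10) = 10^(81.0/10) = 1.259e+08 (81.00 dB SPL).
The limit corresponds to 10^(86.8/10) = 4.786e+08; subtracting the fixed part leaves 3.527e+08 for the chiller, i.e. 85.47 dB SPL.
Required insertion loss = 94.1 − 85.47 = 8.63 dB.

8.6 dB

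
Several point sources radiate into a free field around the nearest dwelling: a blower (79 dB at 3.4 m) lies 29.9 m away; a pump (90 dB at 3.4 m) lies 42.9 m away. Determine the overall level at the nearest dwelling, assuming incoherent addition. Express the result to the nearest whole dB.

Propagate each source to the receiver with L = L_ref − 20·log₁₀(r/r_ref), then add intensities.
blower: 79 − 20·log₁₀(29.9/3.4) = 79 − 18.88 = 60.12 dB.
pump: 90 − 20·log₁₀(42.9/3.4) = 90 − 22.02 = 67.98 dB.
Σ 10^(L/10) = 7.308e+06 → L_total = 10·log₁₀(7.308e+06) = 68.64 dB.

69 dB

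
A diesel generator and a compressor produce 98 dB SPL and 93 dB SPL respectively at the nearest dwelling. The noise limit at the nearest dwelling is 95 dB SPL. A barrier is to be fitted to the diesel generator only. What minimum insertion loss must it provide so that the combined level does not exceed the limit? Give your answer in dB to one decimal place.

The untreated sources together contribute 10^(93/10) = 1.995e+09, i.e. 93.00 dB SPL.
The limit corresponds to 10^(95/10) = 3.162e+09; subtracting the fixed part leaves 1.167e+09 for the diesel generator, i.e. 90.67 dB SPL.
So the diesel generator must be reduced from 98 to 90.67 dB SPL: IL = 7.33 dB.

7.3 dB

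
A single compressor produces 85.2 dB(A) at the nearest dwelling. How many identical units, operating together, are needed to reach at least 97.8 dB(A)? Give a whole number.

The shortfall is 97.8 − 85.2 = 12.6 dB, and N units add 10·log₁₀ N, so need 10·log₁₀ N ≥ 12.6.
N ≥ 10^(12.6/10) = 18.197, so N = 19.

19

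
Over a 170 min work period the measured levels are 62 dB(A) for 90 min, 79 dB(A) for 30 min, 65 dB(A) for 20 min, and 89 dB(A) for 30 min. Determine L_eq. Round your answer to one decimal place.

L_eq = 10·log₁₀[(1/T)·Σ tᵢ·10^(Lᵢ/10)] with T = 170 min.
Σ tᵢ·10^(Lᵢ/10) = 90·10^(62/10) + 30·10^(79/10) + 20·10^(65/10) + 30·10^(89/10) = 2.642e+10.
L_eq = 10·log₁₀(2.642e+10/170) = 81.91 dB(A).

81.9 dB(A)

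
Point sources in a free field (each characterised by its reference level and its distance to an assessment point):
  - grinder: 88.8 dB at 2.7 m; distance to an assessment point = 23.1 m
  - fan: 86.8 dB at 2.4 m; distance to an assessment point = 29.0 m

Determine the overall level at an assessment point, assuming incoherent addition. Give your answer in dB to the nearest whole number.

71 dB

Propagate each source to the receiver with L = L_ref − 20·log₁₀(r/r_ref), then add intensities.
grinder: 88.8 − 20·log₁₀(23.1/2.7) = 88.8 − 18.64 = 70.16 dB.
fan: 86.8 − 20·log₁₀(29.0/2.4) = 86.8 − 21.64 = 65.16 dB.
Σ 10^(L/10) = 1.364e+07 → L_total = 10·log₁₀(1.364e+07) = 71.35 dB.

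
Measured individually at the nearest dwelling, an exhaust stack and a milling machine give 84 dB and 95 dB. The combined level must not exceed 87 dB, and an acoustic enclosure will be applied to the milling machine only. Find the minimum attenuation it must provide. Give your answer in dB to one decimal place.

The untreated sources together contribute 10^(84/10) = 2.512e+08, i.e. 84.00 dB.
To meet 87 dB overall, the treated milling machine may contribute at most 10^(87/10) − 2.512e+08 = 2.500e+08, i.e. 83.98 dB.
Required insertion loss = 95 − 83.98 = 11.02 dB.

11.0 dB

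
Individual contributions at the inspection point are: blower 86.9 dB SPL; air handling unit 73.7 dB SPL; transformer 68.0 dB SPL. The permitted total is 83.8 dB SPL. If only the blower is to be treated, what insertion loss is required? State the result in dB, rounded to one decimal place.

3.7 dB

The untreated sources together contribute 10^(73.7/10) + 10^(68.0/10) = 2.975e+07, i.e. 74.74 dB SPL.
The limit corresponds to 10^(83.8/10) = 2.399e+08; subtracting the fixed part leaves 2.101e+08 for the blower, i.e. 83.22 dB SPL.
So the blower must be reduced from 86.9 to 83.22 dB SPL: IL = 3.68 dB.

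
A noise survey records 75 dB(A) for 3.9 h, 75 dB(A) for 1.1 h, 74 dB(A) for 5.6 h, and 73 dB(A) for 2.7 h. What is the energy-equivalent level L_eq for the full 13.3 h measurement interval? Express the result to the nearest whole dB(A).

74 dB(A)

The energy average is taken in the linear domain: L_eq = 10·log₁₀[(Σ tᵢ·10^(Lᵢ/10))/T], T = 13.3 h.
Σ tᵢ·10^(Lᵢ/10) = 3.9·10^(75/10) + 1.1·10^(75/10) + 5.6·10^(74/10) + 2.7·10^(73/10) = 3.527e+08.
L_eq = 10·log₁₀(3.527e+08/13.3) = 74.23 dB(A).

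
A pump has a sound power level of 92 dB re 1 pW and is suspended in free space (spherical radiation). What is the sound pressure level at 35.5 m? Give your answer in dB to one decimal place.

Free-field spherical radiation: L_p = L_w − 10·log₁₀(4π·r²), r = 35.5 m.
4π·r² = 1.584e+04 m², 10·log₁₀ of that is 41.997 dB.
L_p = 92 − 41.997 = 50.00 dB.

50.0 dB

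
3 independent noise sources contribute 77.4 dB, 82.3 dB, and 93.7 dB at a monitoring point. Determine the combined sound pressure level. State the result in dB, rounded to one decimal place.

94.1 dB

For uncorrelated sources the intensities add, so convert each level to linear form, sum, and take 10·log₁₀ of the total.
Σ 10^(L/10) = 10^(77.4/10) + 10^(82.3/10) + 10^(93.7/10) = 2.569e+09.
L_total = 10·log₁₀(2.569e+09) = 94.10 dB.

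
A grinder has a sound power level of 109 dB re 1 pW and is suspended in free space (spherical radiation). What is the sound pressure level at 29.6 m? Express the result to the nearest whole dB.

69 dB

Free-field spherical radiation: L_p = L_w − 10·log₁₀(4π·r²), r = 29.6 m.
4π·r² = 1.101e+04 m², 10·log₁₀ of that is 40.418 dB.
L_p = 109 − 40.418 = 68.58 dB.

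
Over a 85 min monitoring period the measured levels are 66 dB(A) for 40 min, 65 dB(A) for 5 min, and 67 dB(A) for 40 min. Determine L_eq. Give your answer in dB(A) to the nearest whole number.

The energy average is taken in the linear domain: L_eq = 10·log₁₀[(Σ tᵢ·10^(Lᵢ/10))/T], T = 85 min.
Σ tᵢ·10^(Lᵢ/10) = 40·10^(66/10) + 5·10^(65/10) + 40·10^(67/10) = 3.755e+08.
L_eq = 10·log₁₀(3.755e+08/85) = 66.45 dB(A).

66 dB(A)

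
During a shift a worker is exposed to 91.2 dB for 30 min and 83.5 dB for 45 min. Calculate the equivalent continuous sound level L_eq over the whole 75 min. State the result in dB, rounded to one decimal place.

88.2 dB

Weight each interval's intensity by its duration and average over T = 75 min:
Σ tᵢ·10^(Lᵢ/10) = 30·10^(91.2/10) + 45·10^(83.5/10) = 4.962e+10.
L_eq = 10·log₁₀(4.962e+10/75) = 88.21 dB.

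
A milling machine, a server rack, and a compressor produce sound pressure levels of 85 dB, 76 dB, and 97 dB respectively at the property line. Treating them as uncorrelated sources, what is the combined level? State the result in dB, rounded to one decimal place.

Incoherent sources combine by intensity addition: L_total = 10·log₁₀(Σ 10^(L_i/10)).
Σ 10^(L/10) = 10^(85/10) + 10^(76/10) + 10^(97/10) = 5.368e+09.
L_total = 10·log₁₀(5.368e+09) = 97.30 dB.

97.3 dB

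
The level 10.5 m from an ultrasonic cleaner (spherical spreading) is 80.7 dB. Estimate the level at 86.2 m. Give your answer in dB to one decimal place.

Point-source attenuation: ΔL = 20·log₁₀(r₂/r₁) = 20·log₁₀(86.2/10.5) = 18.286 dB.
L₂ = 80.7 − 20·log₁₀(86.2/10.5) = 80.7 − 18.286 = 62.41 dB.

62.4 dB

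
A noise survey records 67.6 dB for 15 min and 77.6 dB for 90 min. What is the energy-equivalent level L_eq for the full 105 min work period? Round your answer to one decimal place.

Weight each interval's intensity by its duration and average over T = 105 min:
Σ tᵢ·10^(Lᵢ/10) = 15·10^(67.6/10) + 90·10^(77.6/10) = 5.265e+09.
L_eq = 10·log₁₀(5.265e+09/105) = 77.00 dB.

77.0 dB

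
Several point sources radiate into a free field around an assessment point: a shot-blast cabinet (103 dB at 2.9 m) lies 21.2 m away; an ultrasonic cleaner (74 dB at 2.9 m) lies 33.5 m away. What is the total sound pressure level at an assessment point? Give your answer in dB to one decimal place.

Apply inverse-square spreading to bring every level to the receiver, then sum 10^(L/10).
shot-blast cabinet: 103 − 20·log₁₀(21.2/2.9) = 103 − 17.28 = 85.72 dB.
ultrasonic cleaner: 74 − 20·log₁₀(33.5/2.9) = 74 − 21.25 = 52.75 dB.
Σ 10^(L/10) = 3.735e+08 → L_total = 10·log₁₀(3.735e+08) = 85.72 dB.

85.7 dB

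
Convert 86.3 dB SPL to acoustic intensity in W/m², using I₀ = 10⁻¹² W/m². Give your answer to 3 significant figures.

0.000427 W/m²

L = 10·log₁₀(I/I₀) ⇒ I = I₀·10^(L/10) = 10⁻¹² × 10^8.63.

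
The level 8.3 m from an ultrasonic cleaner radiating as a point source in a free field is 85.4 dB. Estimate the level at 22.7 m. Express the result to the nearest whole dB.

77 dB

Point-source attenuation: ΔL = 20·log₁₀(r₂/r₁) = 20·log₁₀(22.7/8.3) = 8.739 dB.
L₂ = 85.4 − 20·log₁₀(22.7/8.3) = 85.4 − 8.739 = 76.66 dB.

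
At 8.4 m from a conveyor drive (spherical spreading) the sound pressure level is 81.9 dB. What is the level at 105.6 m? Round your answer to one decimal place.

59.9 dB

Point-source attenuation: ΔL = 20·log₁₀(r₂/r₁) = 20·log₁₀(105.6/8.4) = 21.988 dB.
L₂ = 81.9 − 20·log₁₀(105.6/8.4) = 81.9 − 21.988 = 59.91 dB.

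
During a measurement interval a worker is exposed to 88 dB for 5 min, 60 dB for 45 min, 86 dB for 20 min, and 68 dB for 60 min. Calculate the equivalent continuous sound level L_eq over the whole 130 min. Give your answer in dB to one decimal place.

Weight each interval's intensity by its duration and average over T = 130 min:
Σ tᵢ·10^(Lᵢ/10) = 5·10^(88/10) + 45·10^(60/10) + 20·10^(86/10) + 60·10^(68/10) = 1.154e+10.
L_eq = 10·log₁₀(1.154e+10/130) = 79.48 dB.

79.5 dB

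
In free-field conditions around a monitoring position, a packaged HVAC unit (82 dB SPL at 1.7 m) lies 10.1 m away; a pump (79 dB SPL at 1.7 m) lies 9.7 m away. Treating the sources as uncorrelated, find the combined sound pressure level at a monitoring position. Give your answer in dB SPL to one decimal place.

68.4 dB SPL

Propagate each source to the receiver with L = L_ref − 20·log₁₀(r/r_ref), then add intensities.
packaged HVAC unit: 82 − 20·log₁₀(10.1/1.7) = 82 − 15.48 = 66.52 dB SPL.
pump: 79 − 20·log₁₀(9.7/1.7) = 79 − 15.13 = 63.87 dB SPL.
Σ 10^(L/10) = 6.930e+06 → L_total = 10·log₁₀(6.930e+06) = 68.41 dB SPL.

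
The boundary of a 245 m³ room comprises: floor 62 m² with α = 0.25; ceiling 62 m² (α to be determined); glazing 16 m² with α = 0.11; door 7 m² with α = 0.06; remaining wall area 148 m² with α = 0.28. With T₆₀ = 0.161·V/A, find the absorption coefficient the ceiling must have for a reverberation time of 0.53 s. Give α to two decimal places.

Required total absorption A = 0.161·245/0.53 = 74.42 m².
Absorption from the other surfaces = 62·0.25 + 16·0.11 + 7·0.06 + 148·0.28 = 59.12 m², so the ceiling must supply 15.30 m² over 62 m².
α = 15.30/62 = 0.247.

0.25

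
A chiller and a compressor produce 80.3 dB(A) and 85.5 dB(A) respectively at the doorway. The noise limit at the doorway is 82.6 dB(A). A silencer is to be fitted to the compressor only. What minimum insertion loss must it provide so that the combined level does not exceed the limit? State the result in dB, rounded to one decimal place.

6.8 dB

The untreated sources together contribute 10^(80.3/10) = 1.072e+08, i.e. 80.30 dB(A).
To meet 82.6 dB(A) overall, the treated compressor may contribute at most 10^(82.6/10) − 1.072e+08 = 7.482e+07, i.e. 78.74 dB(A).
Required insertion loss = 85.5 − 78.74 = 6.76 dB.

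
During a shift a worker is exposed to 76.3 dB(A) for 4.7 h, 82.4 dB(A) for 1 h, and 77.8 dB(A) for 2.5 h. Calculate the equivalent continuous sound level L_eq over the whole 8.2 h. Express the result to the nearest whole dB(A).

Weight each interval's intensity by its duration and average over T = 8.2 h:
Σ tᵢ·10^(Lᵢ/10) = 4.7·10^(76.3/10) + 1·10^(82.4/10) + 2.5·10^(77.8/10) = 5.249e+08.
L_eq = 10·log₁₀(5.249e+08/8.2) = 78.06 dB(A).

78 dB(A)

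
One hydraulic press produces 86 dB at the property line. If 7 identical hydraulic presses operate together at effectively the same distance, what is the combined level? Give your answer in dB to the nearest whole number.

N identical incoherent sources raise the level by 10·log₁₀ N.
L_total = 86 + 10·log₁₀(7) = 86 + 8.451 = 94.45 dB.

94 dB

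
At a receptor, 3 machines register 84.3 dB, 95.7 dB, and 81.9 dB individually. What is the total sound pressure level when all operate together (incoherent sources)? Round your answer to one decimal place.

Incoherent sources combine by intensity addition: L_total = 10·log₁₀(Σ 10^(L_i/10)).
Σ 10^(L/10) = 10^(84.3/10) + 10^(95.7/10) + 10^(81.9/10) = 4.139e+09.
L_total = 10·log₁₀(4.139e+09) = 96.17 dB.

96.2 dB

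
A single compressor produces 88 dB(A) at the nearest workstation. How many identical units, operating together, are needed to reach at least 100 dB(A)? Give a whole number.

The shortfall is 100 − 88 = 12.0 dB, and N units add 10·log₁₀ N, so need 10·log₁₀ N ≥ 12.0.
N ≥ 10^(12.0/10) = 15.849, so N = 16.

16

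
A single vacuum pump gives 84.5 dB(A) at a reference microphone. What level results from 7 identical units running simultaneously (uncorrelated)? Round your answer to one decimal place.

93.0 dB(A)

N identical incoherent sources raise the level by 10·log₁₀ N.
L_total = 84.5 + 10·log₁₀(7) = 84.5 + 8.451 = 92.95 dB(A).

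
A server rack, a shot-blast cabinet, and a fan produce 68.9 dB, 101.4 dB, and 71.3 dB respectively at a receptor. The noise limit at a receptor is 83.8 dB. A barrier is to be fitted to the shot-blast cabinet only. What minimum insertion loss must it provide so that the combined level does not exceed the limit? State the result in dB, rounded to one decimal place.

The untreated sources together contribute 10^(68.9/10) + 10^(71.3/10) = 2.125e+07, i.e. 73.27 dB.
The limit corresponds to 10^(83.8/10) = 2.399e+08; subtracting the fixed part leaves 2.186e+08 for the shot-blast cabinet, i.e. 83.40 dB.
So the shot-blast cabinet must be reduced from 101.4 to 83.40 dB: IL = 18.00 dB.

18.0 dB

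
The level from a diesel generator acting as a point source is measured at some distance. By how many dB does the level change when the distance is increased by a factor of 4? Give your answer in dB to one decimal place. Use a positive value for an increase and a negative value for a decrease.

A point source loses 6 dB per doubling of distance; generally ΔL = −20·log₁₀(r₂/r₁).
ΔL = −20·log₁₀(4) = -12.04 dB.

-12.0 dB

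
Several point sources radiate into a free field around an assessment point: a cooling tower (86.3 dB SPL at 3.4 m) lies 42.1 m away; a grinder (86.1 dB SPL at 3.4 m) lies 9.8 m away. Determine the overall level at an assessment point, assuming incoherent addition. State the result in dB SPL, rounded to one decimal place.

77.1 dB SPL

First find each source's level at the receiver (point-source: −20·log₁₀(r/r_ref)), then combine on an intensity basis.
cooling tower: 86.3 − 20·log₁₀(42.1/3.4) = 86.3 − 21.86 = 64.44 dB SPL.
grinder: 86.1 − 20·log₁₀(9.8/3.4) = 86.1 − 9.19 = 76.91 dB SPL.
Σ 10^(L/10) = 5.182e+07 → L_total = 10·log₁₀(5.182e+07) = 77.14 dB SPL.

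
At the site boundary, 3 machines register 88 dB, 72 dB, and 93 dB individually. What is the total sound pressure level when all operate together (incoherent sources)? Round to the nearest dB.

94 dB

Incoherent sources combine by intensity addition: L_total = 10·log₁₀(Σ 10^(L_i/10)).
Σ 10^(L/10) = 10^(88/10) + 10^(72/10) + 10^(93/10) = 2.642e+09.
L_total = 10·log₁₀(2.642e+09) = 94.22 dB.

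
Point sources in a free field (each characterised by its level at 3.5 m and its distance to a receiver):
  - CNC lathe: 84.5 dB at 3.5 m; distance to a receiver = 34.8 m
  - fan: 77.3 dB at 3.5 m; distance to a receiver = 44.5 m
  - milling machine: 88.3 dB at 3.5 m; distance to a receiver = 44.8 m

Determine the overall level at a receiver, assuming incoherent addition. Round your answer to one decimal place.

Propagate each source to the receiver with L = L_ref − 20·log₁₀(r/r_ref), then add intensities.
CNC lathe: 84.5 − 20·log₁₀(34.8/3.5) = 84.5 − 19.95 = 64.55 dB.
fan: 77.3 − 20·log₁₀(44.5/3.5) = 77.3 − 22.09 = 55.21 dB.
milling machine: 88.3 − 20·log₁₀(44.8/3.5) = 88.3 − 22.14 = 66.16 dB.
Σ 10^(L/10) = 7.310e+06 → L_total = 10·log₁₀(7.310e+06) = 68.64 dB.

68.6 dB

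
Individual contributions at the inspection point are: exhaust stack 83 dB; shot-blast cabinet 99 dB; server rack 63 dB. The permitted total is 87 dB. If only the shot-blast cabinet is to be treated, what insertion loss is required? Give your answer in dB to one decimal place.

14.2 dB

Fixed contribution from the other sources: Σ 10^(L/10) = 10^(83/10) + 10^(63/10) = 2.015e+08 (83.04 dB).
The limit corresponds to 10^(87/10) = 5.012e+08; subtracting the fixed part leaves 2.997e+08 for the shot-blast cabinet, i.e. 84.77 dB.
So the shot-blast cabinet must be reduced from 99 to 84.77 dB: IL = 14.23 dB.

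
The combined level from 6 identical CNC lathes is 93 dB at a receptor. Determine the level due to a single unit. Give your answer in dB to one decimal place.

85.2 dB

Dividing the total intensity by 6 lowers the level by 10·log₁₀ 6 = 7.782 dB: L₁ = 93 − 7.782.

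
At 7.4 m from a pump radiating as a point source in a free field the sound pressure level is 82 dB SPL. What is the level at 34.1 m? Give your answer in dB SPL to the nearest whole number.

69 dB SPL

Point-source attenuation: ΔL = 20·log₁₀(r₂/r₁) = 20·log₁₀(34.1/7.4) = 13.270 dB.
L₂ = 82 − 20·log₁₀(34.1/7.4) = 82 − 13.270 = 68.73 dB SPL.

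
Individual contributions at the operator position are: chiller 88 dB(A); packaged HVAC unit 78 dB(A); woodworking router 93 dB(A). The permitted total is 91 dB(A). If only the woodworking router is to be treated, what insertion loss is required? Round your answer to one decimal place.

5.5 dB

The untreated sources together contribute 10^(88/10) + 10^(78/10) = 6.941e+08, i.e. 88.41 dB(A).
To meet 91 dB(A) overall, the treated woodworking router may contribute at most 10^(91/10) − 6.941e+08 = 5.649e+08, i.e. 87.52 dB(A).
Required insertion loss = 93 − 87.52 = 5.48 dB.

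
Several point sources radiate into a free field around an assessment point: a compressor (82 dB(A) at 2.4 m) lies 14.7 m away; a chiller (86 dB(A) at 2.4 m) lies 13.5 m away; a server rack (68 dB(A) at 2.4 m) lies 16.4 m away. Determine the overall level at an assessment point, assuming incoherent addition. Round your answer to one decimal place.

72.3 dB(A)

First find each source's level at the receiver (point-source: −20·log₁₀(r/r_ref)), then combine on an intensity basis.
compressor: 82 − 20·log₁₀(14.7/2.4) = 82 − 15.74 = 66.26 dB(A).
chiller: 86 − 20·log₁₀(13.5/2.4) = 86 − 15.00 = 71.00 dB(A).
server rack: 68 − 20·log₁₀(16.4/2.4) = 68 − 16.69 = 51.31 dB(A).
Σ 10^(L/10) = 1.694e+07 → L_total = 10·log₁₀(1.694e+07) = 72.29 dB(A).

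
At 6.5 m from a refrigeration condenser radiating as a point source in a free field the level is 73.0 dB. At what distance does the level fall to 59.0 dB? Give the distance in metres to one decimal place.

The 14.0 dB drop corresponds to a distance ratio of 10^(14.0/20) for a point source.
r₂ = 6.5·10^((73.0−59.0)/20) = 6.5·10^(14.0/20) = 32.58 m.

32.6 m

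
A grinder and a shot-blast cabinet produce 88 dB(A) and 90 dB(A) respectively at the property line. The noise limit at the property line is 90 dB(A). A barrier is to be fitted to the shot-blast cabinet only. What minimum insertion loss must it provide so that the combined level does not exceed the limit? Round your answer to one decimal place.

4.3 dB

Everything except the shot-blast cabinet sums to 10^(88/10) = 6.310e+08 in linear terms, 88.00 dB(A).
The limit corresponds to 10^(90/10) = 1.000e+09; subtracting the fixed part leaves 3.690e+08 for the shot-blast cabinet, i.e. 85.67 dB(A).
So the shot-blast cabinet must be reduced from 90 to 85.67 dB(A): IL = 4.33 dB.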